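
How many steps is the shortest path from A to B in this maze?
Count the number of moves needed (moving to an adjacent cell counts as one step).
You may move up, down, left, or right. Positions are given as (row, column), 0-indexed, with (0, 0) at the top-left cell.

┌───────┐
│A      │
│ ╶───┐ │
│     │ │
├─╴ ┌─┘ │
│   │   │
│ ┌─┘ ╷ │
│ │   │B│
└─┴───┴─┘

Using BFS to find shortest path:
Start: (0, 0), End: (3, 3)
Path found:
(0,0) → (0,1) → (0,2) → (0,3) → (1,3) → (2,3) → (3,3)
Number of steps: 6

Solution:

┌───────┐
│A → → ↓│
│ ╶───┐ │
│     │↓│
├─╴ ┌─┘ │
│   │  ↓│
│ ┌─┘ ╷ │
│ │   │B│
└─┴───┴─┘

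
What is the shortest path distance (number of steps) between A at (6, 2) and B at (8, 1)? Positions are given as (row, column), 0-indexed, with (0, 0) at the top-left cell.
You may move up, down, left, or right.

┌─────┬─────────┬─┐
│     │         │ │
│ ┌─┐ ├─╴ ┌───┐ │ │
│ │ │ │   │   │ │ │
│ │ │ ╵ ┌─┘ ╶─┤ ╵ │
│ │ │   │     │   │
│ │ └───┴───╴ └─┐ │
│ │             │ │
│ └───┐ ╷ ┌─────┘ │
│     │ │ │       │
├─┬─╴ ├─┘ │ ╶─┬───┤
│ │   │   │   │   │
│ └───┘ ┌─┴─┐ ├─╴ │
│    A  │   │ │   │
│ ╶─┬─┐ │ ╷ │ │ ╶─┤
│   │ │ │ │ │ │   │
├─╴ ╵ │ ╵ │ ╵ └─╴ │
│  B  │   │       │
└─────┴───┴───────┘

Finding path from (6, 2) to (8, 1):
Path: (6,2) → (6,1) → (6,0) → (7,0) → (7,1) → (8,1)
Distance: 5 steps

Solution:

┌─────┬─────────┬─┐
│     │         │ │
│ ┌─┐ ├─╴ ┌───┐ │ │
│ │ │ │   │   │ │ │
│ │ │ ╵ ┌─┘ ╶─┤ ╵ │
│ │ │   │     │   │
│ │ └───┴───╴ └─┐ │
│ │             │ │
│ └───┐ ╷ ┌─────┘ │
│     │ │ │       │
├─┬─╴ ├─┘ │ ╶─┬───┤
│ │   │   │   │   │
│ └───┘ ┌─┴─┐ ├─╴ │
│↓ ← A  │   │ │   │
│ ╶─┬─┐ │ ╷ │ │ ╶─┤
│↳ ↓│ │ │ │ │ │   │
├─╴ ╵ │ ╵ │ ╵ └─╴ │
│  B  │   │       │
└─────┴───┴───────┘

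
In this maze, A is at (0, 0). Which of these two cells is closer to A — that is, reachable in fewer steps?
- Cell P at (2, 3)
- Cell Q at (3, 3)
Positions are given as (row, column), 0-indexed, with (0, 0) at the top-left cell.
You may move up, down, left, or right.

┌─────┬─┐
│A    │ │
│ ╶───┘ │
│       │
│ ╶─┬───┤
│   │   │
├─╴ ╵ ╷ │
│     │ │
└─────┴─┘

Shortest path A → P at (2, 3): 7 steps
Shortest path A → Q at (3, 3): 8 steps

P is closer (7 steps vs 8 steps).

Path to P:

┌─────┬─┐
│A    │ │
│ ╶───┘ │
│↓      │
│ ╶─┬───┤
│↳ ↓│↱ P│
├─╴ ╵ ╷ │
│  ↳ ↑│ │
└─────┴─┘

Path to Q:

┌─────┬─┐
│A    │ │
│ ╶───┘ │
│↓      │
│ ╶─┬───┤
│↳ ↓│↱ ↓│
├─╴ ╵ ╷ │
│  ↳ ↑│Q│
└─────┴─┘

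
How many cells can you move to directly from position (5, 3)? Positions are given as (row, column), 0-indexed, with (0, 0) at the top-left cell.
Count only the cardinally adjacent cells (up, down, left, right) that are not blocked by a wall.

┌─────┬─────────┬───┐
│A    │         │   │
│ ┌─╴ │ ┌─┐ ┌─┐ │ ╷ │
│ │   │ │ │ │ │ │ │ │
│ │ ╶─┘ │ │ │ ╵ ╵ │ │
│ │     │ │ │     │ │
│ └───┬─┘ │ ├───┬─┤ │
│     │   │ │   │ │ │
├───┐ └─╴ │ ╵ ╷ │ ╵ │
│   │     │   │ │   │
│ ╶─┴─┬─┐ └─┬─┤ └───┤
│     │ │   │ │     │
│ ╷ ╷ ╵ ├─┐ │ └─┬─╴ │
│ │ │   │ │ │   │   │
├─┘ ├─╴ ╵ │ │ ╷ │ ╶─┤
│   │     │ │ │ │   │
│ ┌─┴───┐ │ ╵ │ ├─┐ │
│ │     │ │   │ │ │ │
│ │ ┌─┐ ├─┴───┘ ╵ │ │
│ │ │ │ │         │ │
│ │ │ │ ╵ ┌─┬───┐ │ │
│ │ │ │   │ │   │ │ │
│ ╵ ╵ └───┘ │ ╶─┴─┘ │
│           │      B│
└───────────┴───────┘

Checking passable neighbors of (5, 3):
Neighbors: (6, 3)
Count: 1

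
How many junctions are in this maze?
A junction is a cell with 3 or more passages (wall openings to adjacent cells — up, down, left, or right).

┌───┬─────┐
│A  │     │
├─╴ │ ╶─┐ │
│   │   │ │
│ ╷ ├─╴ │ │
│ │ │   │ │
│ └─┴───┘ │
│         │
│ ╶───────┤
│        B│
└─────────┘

Checking each cell for number of passages:

Junctions found (3+ passages):
  (1, 1): 3 passages
  (3, 0): 3 passages
Total junctions: 2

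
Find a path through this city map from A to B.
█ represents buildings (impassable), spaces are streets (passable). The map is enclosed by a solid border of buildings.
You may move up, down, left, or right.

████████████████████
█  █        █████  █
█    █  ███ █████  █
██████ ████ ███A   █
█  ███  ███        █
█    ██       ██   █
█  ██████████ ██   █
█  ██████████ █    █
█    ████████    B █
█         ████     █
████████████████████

Finding the shortest path from A to B:
Movement: cardinal only
Path length: 7 steps
Directions: down → right → down → down → down → down → right

Solution:

████████████████████
█  █        █████  █
█    █  ███ █████  █
██████ ████ ███A   █
█  ███  ███    ↳↓  █
█    ██       ██↓  █
█  ██████████ ██↓  █
█  ██████████ █ ↓  █
█    ████████   ↳B █
█         ████     █
████████████████████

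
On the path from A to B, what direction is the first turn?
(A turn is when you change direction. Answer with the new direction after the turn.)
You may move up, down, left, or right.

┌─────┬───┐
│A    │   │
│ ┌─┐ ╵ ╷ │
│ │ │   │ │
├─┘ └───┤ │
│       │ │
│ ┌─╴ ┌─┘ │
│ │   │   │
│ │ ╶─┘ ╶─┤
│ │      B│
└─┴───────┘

Directions: right, right, down, right, up, right, down, down, down, left, down, right
First turn direction: down

Solution:

┌─────┬───┐
│A → ↓│↱ ↓│
│ ┌─┐ ╵ ╷ │
│ │ │↳ ↑│↓│
├─┘ └───┤ │
│       │↓│
│ ┌─╴ ┌─┘ │
│ │   │↓ ↲│
│ │ ╶─┘ ╶─┤
│ │    ↳ B│
└─┴───────┘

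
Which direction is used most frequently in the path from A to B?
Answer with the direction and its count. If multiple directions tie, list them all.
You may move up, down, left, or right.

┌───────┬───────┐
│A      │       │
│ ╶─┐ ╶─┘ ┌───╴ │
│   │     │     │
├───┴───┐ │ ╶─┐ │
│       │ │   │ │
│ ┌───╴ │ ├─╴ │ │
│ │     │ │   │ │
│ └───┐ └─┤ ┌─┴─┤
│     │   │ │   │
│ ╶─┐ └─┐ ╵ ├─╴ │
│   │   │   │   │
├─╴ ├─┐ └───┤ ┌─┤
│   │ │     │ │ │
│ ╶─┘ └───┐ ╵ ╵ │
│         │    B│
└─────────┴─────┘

Directions: right, right, down, right, right, up, right, right, right, down, left, left, down, right, down, left, down, down, left, up, left, up, up, left, left, left, down, down, right, right, down, right, down, right, right, down, right, right
Counts: {'right': 15, 'down': 11, 'up': 4, 'left': 8}
Most common: right (15 times)

Solution:

┌───────┬───────┐
│A → ↓  │↱ → → ↓│
│ ╶─┐ ╶─┘ ┌───╴ │
│   │↳ → ↑│↓ ← ↲│
├───┴───┐ │ ╶─┐ │
│↓ ← ← ↰│ │↳ ↓│ │
│ ┌───╴ │ ├─╴ │ │
│↓│    ↑│ │↓ ↲│ │
│ └───┐ └─┤ ┌─┴─┤
│↳ → ↓│↑ ↰│↓│   │
│ ╶─┐ └─┐ ╵ ├─╴ │
│   │↳ ↓│↑ ↲│   │
├─╴ ├─┐ └───┤ ┌─┤
│   │ │↳ → ↓│ │ │
│ ╶─┘ └───┐ ╵ ╵ │
│         │↳ → B│
└─────────┴─────┘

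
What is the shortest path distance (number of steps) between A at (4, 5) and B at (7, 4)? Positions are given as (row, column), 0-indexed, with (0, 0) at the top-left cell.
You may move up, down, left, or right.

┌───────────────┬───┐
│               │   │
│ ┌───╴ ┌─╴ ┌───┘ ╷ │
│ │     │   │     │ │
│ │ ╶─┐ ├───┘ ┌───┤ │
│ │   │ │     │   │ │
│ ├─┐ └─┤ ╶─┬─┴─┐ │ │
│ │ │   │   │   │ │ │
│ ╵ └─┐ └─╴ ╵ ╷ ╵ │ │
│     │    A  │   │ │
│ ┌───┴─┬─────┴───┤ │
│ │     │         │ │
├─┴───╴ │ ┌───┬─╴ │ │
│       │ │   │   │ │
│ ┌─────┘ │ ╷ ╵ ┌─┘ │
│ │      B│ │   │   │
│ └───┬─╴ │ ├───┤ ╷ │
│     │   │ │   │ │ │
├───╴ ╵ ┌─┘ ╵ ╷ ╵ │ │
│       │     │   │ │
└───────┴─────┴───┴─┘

Finding path from (4, 5) to (7, 4):
Path: (4,5) → (3,5) → (3,4) → (2,4) → (2,5) → (2,6) → (1,6) → (1,7) → (1,8) → (0,8) → (0,9) → (1,9) → (2,9) → (3,9) → (4,9) → (5,9) → (6,9) → (7,9) → (7,8) → (8,8) → (9,8) → (9,7) → (8,7) → (8,6) → (9,6) → (9,5) → (8,5) → (7,5) → (6,5) → (6,6) → (7,6) → (7,7) → (6,7) → (6,8) → (5,8) → (5,7) → (5,6) → (5,5) → (5,4) → (6,4) → (7,4)
Distance: 40 steps

Solution:

┌───────────────┬───┐
│               │↱ ↓│
│ ┌───╴ ┌─╴ ┌───┘ ╷ │
│ │     │   │↱ → ↑│↓│
│ │ ╶─┐ ├───┘ ┌───┤ │
│ │   │ │↱ → ↑│   │↓│
│ ├─┐ └─┤ ╶─┬─┴─┐ │ │
│ │ │   │↑ ↰│   │ │↓│
│ ╵ └─┐ └─╴ ╵ ╷ ╵ │ │
│     │    A  │   │↓│
│ ┌───┴─┬─────┴───┤ │
│ │     │↓ ← ← ← ↰│↓│
├─┴───╴ │ ┌───┬─╴ │ │
│       │↓│↱ ↓│↱ ↑│↓│
│ ┌─────┘ │ ╷ ╵ ┌─┘ │
│ │      B│↑│↳ ↑│↓ ↲│
│ └───┬─╴ │ ├───┤ ╷ │
│     │   │↑│↓ ↰│↓│ │
├───╴ ╵ ┌─┘ ╵ ╷ ╵ │ │
│       │  ↑ ↲│↑ ↲│ │
└───────┴─────┴───┴─┘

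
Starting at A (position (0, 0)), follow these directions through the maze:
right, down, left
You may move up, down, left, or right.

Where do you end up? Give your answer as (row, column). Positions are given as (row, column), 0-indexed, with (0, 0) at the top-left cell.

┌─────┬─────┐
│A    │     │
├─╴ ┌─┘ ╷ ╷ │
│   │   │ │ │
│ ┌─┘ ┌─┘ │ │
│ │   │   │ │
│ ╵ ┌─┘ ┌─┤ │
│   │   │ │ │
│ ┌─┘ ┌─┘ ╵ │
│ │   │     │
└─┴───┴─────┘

Following directions step by step:
Start: (0, 0)
  right: (0, 0) → (0, 1)
  down: (0, 1) → (1, 1)
  left: (1, 1) → (1, 0)
Final position: (1, 0)

Path taken:

┌─────┬─────┐
│A ↓  │     │
├─╴ ┌─┘ ╷ ╷ │
│B ↲│   │ │ │
│ ┌─┘ ┌─┘ │ │
│ │   │   │ │
│ ╵ ┌─┘ ┌─┤ │
│   │   │ │ │
│ ┌─┘ ┌─┘ ╵ │
│ │   │     │
└─┴───┴─────┘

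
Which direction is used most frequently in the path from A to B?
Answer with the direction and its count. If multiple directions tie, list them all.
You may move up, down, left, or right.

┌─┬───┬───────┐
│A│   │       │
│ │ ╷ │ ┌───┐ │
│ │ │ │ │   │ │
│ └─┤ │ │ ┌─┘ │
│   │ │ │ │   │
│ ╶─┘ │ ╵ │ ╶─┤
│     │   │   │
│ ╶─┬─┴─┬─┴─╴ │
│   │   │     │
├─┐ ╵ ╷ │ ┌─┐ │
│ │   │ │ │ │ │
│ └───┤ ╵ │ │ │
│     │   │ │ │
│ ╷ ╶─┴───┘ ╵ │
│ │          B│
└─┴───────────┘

Directions: down, down, down, down, right, down, right, up, right, down, down, right, up, up, right, right, down, down, down
Counts: {'down': 10, 'right': 6, 'up': 3}
Most common: down (10 times)

Solution:

┌─┬───┬───────┐
│A│   │       │
│ │ ╷ │ ┌───┐ │
│↓│ │ │ │   │ │
│ └─┤ │ │ ┌─┘ │
│↓  │ │ │ │   │
│ ╶─┘ │ ╵ │ ╶─┤
│↓    │   │   │
│ ╶─┬─┴─┬─┴─╴ │
│↳ ↓│↱ ↓│↱ → ↓│
├─┐ ╵ ╷ │ ┌─┐ │
│ │↳ ↑│↓│↑│ │↓│
│ └───┤ ╵ │ │ │
│     │↳ ↑│ │↓│
│ ╷ ╶─┴───┘ ╵ │
│ │          B│
└─┴───────────┘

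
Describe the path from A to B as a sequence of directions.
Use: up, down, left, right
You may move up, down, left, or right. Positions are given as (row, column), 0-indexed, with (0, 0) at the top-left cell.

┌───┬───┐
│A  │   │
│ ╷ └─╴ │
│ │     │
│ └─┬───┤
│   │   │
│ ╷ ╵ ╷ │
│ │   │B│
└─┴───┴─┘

Finding the path and converting it to directions:
Path through cells: (0,0) → (1,0) → (2,0) → (2,1) → (3,1) → (3,2) → (2,2) → (2,3) → (3,3)
Directions: down, down, right, down, right, up, right, down

Solution:

┌───┬───┐
│A  │   │
│ ╷ └─╴ │
│↓│     │
│ └─┬───┤
│↳ ↓│↱ ↓│
│ ╷ ╵ ╷ │
│ │↳ ↑│B│
└─┴───┴─┘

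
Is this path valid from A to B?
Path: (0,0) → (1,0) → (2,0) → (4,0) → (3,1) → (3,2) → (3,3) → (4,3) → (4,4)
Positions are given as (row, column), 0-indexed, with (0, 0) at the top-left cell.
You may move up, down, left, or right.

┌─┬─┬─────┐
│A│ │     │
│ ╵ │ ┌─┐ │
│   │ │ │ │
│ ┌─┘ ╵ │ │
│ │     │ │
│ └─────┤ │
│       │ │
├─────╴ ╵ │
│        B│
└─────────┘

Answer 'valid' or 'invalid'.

Checking path validity:
Result: Invalid move at step 3: cannot move from (2, 0) to (4, 0).

invalid

Correct solution:

┌─┬─┬─────┐
│A│ │     │
│ ╵ │ ┌─┐ │
│↓  │ │ │ │
│ ┌─┘ ╵ │ │
│↓│     │ │
│ └─────┤ │
│↳ → → ↓│ │
├─────╴ ╵ │
│      ↳ B│
└─────────┘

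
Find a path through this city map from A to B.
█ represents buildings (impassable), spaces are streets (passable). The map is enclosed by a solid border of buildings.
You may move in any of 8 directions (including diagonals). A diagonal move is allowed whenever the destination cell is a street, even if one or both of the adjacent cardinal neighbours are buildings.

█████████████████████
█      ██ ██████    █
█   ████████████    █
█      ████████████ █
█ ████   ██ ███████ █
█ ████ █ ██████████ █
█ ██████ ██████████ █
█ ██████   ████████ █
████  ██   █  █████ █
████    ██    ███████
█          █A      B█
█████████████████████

Finding the shortest path from A to B:
Movement: 8-directional
Path length: 7 steps
Directions: right → right → right → right → right → right → right

Solution:

█████████████████████
█      ██ ██████    █
█   ████████████    █
█      ████████████ █
█ ████   ██ ███████ █
█ ████ █ ██████████ █
█ ██████ ██████████ █
█ ██████   ████████ █
████  ██   █  █████ █
████    ██    ███████
█          █A→→→→→→B█
█████████████████████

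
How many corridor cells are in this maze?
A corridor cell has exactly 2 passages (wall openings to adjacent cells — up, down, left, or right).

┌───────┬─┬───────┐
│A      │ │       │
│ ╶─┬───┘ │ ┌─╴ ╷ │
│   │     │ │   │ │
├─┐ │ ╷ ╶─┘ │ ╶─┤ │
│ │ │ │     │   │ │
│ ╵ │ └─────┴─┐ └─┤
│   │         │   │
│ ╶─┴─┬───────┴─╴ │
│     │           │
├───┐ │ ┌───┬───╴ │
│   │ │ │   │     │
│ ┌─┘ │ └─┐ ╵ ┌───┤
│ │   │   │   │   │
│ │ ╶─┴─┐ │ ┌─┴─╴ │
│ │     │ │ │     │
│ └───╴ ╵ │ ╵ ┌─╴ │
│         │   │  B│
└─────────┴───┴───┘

Counting cells with exactly 2 passages:
Total corridor cells: 65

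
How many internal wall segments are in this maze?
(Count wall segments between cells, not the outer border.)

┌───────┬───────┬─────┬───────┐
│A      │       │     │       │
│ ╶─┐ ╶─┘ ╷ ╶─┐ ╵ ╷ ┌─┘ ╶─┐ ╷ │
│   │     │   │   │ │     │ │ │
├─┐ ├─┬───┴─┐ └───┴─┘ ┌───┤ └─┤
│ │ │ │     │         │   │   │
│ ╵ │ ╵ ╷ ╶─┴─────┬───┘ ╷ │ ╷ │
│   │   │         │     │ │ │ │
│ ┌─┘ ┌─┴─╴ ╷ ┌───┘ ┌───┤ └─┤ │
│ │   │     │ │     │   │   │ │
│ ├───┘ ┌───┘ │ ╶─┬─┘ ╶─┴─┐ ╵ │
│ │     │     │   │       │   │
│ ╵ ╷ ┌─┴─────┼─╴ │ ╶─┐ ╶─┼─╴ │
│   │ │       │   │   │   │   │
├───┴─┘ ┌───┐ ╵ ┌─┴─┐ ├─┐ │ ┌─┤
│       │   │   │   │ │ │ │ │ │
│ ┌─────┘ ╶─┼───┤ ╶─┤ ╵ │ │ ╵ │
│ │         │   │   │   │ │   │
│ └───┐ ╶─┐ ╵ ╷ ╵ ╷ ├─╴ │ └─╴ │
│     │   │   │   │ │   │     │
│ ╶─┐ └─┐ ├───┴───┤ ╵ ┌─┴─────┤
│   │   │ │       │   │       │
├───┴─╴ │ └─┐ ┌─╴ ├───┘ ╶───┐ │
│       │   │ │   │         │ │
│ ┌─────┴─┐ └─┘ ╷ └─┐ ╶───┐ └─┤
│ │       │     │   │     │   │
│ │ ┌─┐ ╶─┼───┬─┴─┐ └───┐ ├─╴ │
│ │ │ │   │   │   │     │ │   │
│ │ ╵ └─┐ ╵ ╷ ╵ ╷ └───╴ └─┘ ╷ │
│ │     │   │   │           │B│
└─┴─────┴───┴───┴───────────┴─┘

Counting internal wall segments:
Total internal walls: 196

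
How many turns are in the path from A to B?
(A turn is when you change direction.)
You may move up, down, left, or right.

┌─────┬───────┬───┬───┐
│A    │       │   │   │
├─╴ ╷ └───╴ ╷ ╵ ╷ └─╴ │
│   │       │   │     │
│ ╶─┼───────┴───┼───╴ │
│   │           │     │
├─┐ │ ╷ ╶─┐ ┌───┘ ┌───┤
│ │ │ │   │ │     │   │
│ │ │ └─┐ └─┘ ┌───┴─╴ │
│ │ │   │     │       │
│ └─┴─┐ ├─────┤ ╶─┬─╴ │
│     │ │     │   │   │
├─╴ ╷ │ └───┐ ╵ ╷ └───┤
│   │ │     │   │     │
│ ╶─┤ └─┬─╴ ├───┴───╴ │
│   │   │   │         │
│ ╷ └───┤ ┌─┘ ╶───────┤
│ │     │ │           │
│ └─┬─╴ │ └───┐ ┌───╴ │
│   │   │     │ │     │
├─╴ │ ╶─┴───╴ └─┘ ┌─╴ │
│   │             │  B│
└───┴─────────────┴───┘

Directions: right, right, down, right, right, right, up, right, down, right, up, right, down, right, right, down, left, left, down, left, left, down, left, left, up, left, up, left, down, down, right, down, down, right, right, down, left, down, down, right, right, down, right, right, up, right, right, down
Number of turns: 33

Solution:

┌─────┬───────┬───┬───┐
│A → ↓│    ↱ ↓│↱ ↓│   │
├─╴ ╷ └───╴ ╷ ╵ ╷ └─╴ │
│   │↳ → → ↑│↳ ↑│↳ → ↓│
│ ╶─┼───────┴───┼───╴ │
│   │↓ ↰        │↓ ← ↲│
├─┐ │ ╷ ╶─┐ ┌───┘ ┌───┤
│ │ │↓│↑ ↰│ │↓ ← ↲│   │
│ │ │ └─┐ └─┘ ┌───┴─╴ │
│ │ │↳ ↓│↑ ← ↲│       │
│ └─┴─┐ ├─────┤ ╶─┬─╴ │
│     │↓│     │   │   │
├─╴ ╷ │ └───┐ ╵ ╷ └───┤
│   │ │↳ → ↓│   │     │
│ ╶─┤ └─┬─╴ ├───┴───╴ │
│   │   │↓ ↲│         │
│ ╷ └───┤ ┌─┘ ╶───────┤
│ │     │↓│           │
│ └─┬─╴ │ └───┐ ┌───╴ │
│   │   │↳ → ↓│ │↱ → ↓│
├─╴ │ ╶─┴───╴ └─┘ ┌─╴ │
│   │        ↳ → ↑│  B│
└───┴─────────────┴───┘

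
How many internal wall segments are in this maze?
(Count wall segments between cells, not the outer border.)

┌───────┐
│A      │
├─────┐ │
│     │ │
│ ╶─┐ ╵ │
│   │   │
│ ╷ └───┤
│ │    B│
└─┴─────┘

Counting internal wall segments:
Total internal walls: 9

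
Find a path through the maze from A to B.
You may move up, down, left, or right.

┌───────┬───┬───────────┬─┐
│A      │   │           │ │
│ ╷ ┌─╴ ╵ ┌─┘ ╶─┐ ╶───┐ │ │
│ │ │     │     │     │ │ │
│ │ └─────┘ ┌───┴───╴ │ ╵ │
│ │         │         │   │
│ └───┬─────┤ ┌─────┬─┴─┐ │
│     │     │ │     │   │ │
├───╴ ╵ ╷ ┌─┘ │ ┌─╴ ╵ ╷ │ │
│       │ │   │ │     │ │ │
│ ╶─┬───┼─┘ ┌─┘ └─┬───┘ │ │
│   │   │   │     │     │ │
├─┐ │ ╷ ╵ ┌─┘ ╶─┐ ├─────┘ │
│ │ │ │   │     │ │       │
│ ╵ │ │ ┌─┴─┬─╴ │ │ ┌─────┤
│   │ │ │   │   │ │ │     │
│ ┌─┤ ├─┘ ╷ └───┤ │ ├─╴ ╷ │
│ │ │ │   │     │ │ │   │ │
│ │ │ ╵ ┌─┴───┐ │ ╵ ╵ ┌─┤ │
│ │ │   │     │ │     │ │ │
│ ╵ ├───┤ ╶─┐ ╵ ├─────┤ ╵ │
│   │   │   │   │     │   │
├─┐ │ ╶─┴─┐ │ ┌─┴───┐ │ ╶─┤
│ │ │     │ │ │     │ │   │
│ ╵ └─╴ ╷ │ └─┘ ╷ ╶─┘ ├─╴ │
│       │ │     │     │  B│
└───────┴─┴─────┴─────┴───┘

Finding the shortest path through the maze:
Path length: 40 steps
Directions: right → down → down → right → right → right → right → up → right → up → right → right → right → right → right → down → down → right → down → down → down → down → left → left → left → down → down → down → right → up → right → up → right → down → down → down → left → down → right → down

Solution:

┌───────┬───┬───────────┬─┐
│A ↓    │   │↱ → → → → ↓│ │
│ ╷ ┌─╴ ╵ ┌─┘ ╶─┐ ╶───┐ │ │
│ │↓│     │↱ ↑  │     │↓│ │
│ │ └─────┘ ┌───┴───╴ │ ╵ │
│ │↳ → → → ↑│         │↳ ↓│
│ └───┬─────┤ ┌─────┬─┴─┐ │
│     │     │ │     │   │↓│
├───╴ ╵ ╷ ┌─┘ │ ┌─╴ ╵ ╷ │ │
│       │ │   │ │     │ │↓│
│ ╶─┬───┼─┘ ┌─┘ └─┬───┘ │ │
│   │   │   │     │     │↓│
├─┐ │ ╷ ╵ ┌─┘ ╶─┐ ├─────┘ │
│ │ │ │   │     │ │↓ ← ← ↲│
│ ╵ │ │ ┌─┴─┬─╴ │ │ ┌─────┤
│   │ │ │   │   │ │↓│  ↱ ↓│
│ ┌─┤ ├─┘ ╷ └───┤ │ ├─╴ ╷ │
│ │ │ │   │     │ │↓│↱ ↑│↓│
│ │ │ ╵ ┌─┴───┐ │ ╵ ╵ ┌─┤ │
│ │ │   │     │ │  ↳ ↑│ │↓│
│ ╵ ├───┤ ╶─┐ ╵ ├─────┤ ╵ │
│   │   │   │   │     │↓ ↲│
├─┐ │ ╶─┴─┐ │ ┌─┴───┐ │ ╶─┤
│ │ │     │ │ │     │ │↳ ↓│
│ ╵ └─╴ ╷ │ └─┘ ╷ ╶─┘ ├─╴ │
│       │ │     │     │  B│
└───────┴─┴─────┴─────┴───┘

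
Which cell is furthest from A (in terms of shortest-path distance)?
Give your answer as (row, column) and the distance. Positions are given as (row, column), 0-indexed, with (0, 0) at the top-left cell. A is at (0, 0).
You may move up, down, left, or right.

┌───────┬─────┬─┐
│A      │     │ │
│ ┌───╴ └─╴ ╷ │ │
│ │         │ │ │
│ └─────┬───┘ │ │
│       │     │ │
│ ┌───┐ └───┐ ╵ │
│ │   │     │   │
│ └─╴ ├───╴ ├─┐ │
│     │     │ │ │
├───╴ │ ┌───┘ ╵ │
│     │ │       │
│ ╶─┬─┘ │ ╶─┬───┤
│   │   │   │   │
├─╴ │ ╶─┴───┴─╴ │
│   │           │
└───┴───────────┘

Computing BFS distances from A to all cells:
Furthest cell: (6, 6)
Distance: 22 steps

Path from A to the furthest cell:

┌───────┬─────┬─┐
│A      │     │ │
│ ┌───╴ └─╴ ╷ │ │
│↓│         │ │ │
│ └─────┬───┘ │ │
│↳ → → ↓│     │ │
│ ┌───┐ └───┐ ╵ │
│ │   │↳ → ↓│   │
│ └─╴ ├───╴ ├─┐ │
│     │↓ ← ↲│ │ │
├───╴ │ ┌───┘ ╵ │
│     │↓│       │
│ ╶─┬─┘ │ ╶─┬───┤
│   │↓ ↲│   │B ↰│
├─╴ │ ╶─┴───┴─╴ │
│   │↳ → → → → ↑│
└───┴───────────┘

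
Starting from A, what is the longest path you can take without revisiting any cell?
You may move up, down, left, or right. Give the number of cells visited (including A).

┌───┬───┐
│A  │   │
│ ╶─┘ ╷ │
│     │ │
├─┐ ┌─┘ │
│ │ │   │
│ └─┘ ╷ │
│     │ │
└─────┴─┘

Finding longest simple path using DFS:
Start: (0, 0)
Longest path visits 13 cells
Path: A → down → right → right → up → right → down → down → left → down → left → left → up

Solution:

┌───┬───┐
│A  │↱ ↓│
│ ╶─┘ ╷ │
│↳ → ↑│↓│
├─┐ ┌─┘ │
│B│ │↓ ↲│
│ └─┘ ╷ │
│↑ ← ↲│ │
└─────┴─┘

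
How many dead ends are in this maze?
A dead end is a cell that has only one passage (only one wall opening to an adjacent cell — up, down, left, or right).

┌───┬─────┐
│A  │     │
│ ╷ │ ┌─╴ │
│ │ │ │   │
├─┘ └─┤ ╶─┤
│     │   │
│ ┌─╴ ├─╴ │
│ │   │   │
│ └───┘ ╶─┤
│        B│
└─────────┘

Checking each cell for number of passages:

Dead ends found at positions:
  (1, 0)
  (1, 2)
  (3, 1)
  (4, 4)
Total dead ends: 4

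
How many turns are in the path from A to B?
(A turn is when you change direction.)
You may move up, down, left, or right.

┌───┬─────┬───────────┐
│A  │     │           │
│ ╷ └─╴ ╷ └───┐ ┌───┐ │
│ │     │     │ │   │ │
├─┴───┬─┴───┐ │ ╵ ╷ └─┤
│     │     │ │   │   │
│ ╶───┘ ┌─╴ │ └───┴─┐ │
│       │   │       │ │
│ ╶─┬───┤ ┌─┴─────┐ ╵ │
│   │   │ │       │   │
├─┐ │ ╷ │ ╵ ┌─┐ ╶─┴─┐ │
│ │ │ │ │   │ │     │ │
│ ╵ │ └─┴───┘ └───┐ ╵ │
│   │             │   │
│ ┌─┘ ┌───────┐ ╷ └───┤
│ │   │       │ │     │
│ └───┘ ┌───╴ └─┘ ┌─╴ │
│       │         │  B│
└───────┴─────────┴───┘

Directions: right, down, right, right, up, right, down, right, right, down, down, right, right, right, down, right, down, down, left, up, left, left, up, left, left, down, left, up, up, right, up, left, left, down, left, left, left, down, right, down, down, left, down, down, right, right, right, up, right, right, right, down, right, right, up, right, right, down
Number of turns: 37

Solution:

┌───┬─────┬───────────┐
│A ↓│  ↱ ↓│           │
│ ╷ └─╴ ╷ └───┐ ┌───┐ │
│ │↳ → ↑│↳ → ↓│ │   │ │
├─┴───┬─┴───┐ │ ╵ ╷ └─┤
│     │↓ ← ↰│↓│   │   │
│ ╶───┘ ┌─╴ │ └───┴─┐ │
│↓ ← ← ↲│↱ ↑│↳ → → ↓│ │
│ ╶─┬───┤ ┌─┴─────┐ ╵ │
│↳ ↓│   │↑│↓ ← ↰  │↳ ↓│
├─┐ │ ╷ │ ╵ ┌─┐ ╶─┴─┐ │
│ │↓│ │ │↑ ↲│ │↑ ← ↰│↓│
│ ╵ │ └─┴───┘ └───┐ ╵ │
│↓ ↲│             │↑ ↲│
│ ┌─┘ ┌───────┐ ╷ └───┤
│↓│   │↱ → → ↓│ │↱ → ↓│
│ └───┘ ┌───╴ └─┘ ┌─╴ │
│↳ → → ↑│    ↳ → ↑│  B│
└───────┴─────────┴───┘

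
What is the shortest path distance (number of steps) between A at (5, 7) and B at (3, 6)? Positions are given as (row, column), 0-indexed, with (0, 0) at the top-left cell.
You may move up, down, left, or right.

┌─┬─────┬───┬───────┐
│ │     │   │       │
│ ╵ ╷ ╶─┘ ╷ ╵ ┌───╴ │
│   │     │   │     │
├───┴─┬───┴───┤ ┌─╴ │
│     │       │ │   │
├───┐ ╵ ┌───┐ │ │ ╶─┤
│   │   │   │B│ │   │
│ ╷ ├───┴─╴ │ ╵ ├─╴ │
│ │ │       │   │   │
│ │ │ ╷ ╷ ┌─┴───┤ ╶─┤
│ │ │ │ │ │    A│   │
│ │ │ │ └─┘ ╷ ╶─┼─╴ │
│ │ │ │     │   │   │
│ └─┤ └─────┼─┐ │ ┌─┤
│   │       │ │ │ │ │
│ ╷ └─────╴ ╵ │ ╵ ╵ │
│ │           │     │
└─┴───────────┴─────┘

Finding path from (5, 7) to (3, 6):
Path: (5,7) → (5,6) → (6,6) → (6,7) → (7,7) → (8,7) → (8,8) → (7,8) → (6,8) → (6,9) → (5,9) → (5,8) → (4,8) → (4,9) → (3,9) → (3,8) → (2,8) → (2,9) → (1,9) → (1,8) → (1,7) → (2,7) → (3,7) → (4,7) → (4,6) → (3,6)
Distance: 25 steps

Solution:

┌─┬─────┬───┬───────┐
│ │     │   │       │
│ ╵ ╷ ╶─┘ ╷ ╵ ┌───╴ │
│   │     │   │↓ ← ↰│
├───┴─┬───┴───┤ ┌─╴ │
│     │       │↓│↱ ↑│
├───┐ ╵ ┌───┐ │ │ ╶─┤
│   │   │   │B│↓│↑ ↰│
│ ╷ ├───┴─╴ │ ╵ ├─╴ │
│ │ │       │↑ ↲│↱ ↑│
│ │ │ ╷ ╷ ┌─┴───┤ ╶─┤
│ │ │ │ │ │  ↓ A│↑ ↰│
│ │ │ │ └─┘ ╷ ╶─┼─╴ │
│ │ │ │     │↳ ↓│↱ ↑│
│ └─┤ └─────┼─┐ │ ┌─┤
│   │       │ │↓│↑│ │
│ ╷ └─────╴ ╵ │ ╵ ╵ │
│ │           │↳ ↑  │
└─┴───────────┴─────┘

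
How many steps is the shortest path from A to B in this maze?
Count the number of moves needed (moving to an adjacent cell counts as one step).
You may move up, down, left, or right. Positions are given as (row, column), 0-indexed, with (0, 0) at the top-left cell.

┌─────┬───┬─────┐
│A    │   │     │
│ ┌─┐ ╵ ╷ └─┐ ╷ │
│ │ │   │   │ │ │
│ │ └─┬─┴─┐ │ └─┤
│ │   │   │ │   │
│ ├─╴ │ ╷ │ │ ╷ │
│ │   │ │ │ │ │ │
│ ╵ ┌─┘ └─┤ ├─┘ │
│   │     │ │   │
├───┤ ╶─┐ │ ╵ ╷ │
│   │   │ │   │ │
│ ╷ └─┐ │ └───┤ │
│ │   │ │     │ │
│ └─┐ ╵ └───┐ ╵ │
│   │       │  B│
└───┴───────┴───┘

Using BFS to find shortest path:
Start: (0, 0), End: (7, 7)
Path found:
(0,0) → (0,1) → (0,2) → (1,2) → (1,3) → (0,3) → (0,4) → (1,4) → (1,5) → (2,5) → (3,5) → (4,5) → (5,5) → (5,6) → (4,6) → (4,7) → (5,7) → (6,7) → (7,7)
Number of steps: 18

Solution:

┌─────┬───┬─────┐
│A → ↓│↱ ↓│     │
│ ┌─┐ ╵ ╷ └─┐ ╷ │
│ │ │↳ ↑│↳ ↓│ │ │
│ │ └─┬─┴─┐ │ └─┤
│ │   │   │↓│   │
│ ├─╴ │ ╷ │ │ ╷ │
│ │   │ │ │↓│ │ │
│ ╵ ┌─┘ └─┤ ├─┘ │
│   │     │↓│↱ ↓│
├───┤ ╶─┐ │ ╵ ╷ │
│   │   │ │↳ ↑│↓│
│ ╷ └─┐ │ └───┤ │
│ │   │ │     │↓│
│ └─┐ ╵ └───┐ ╵ │
│   │       │  B│
└───┴───────┴───┘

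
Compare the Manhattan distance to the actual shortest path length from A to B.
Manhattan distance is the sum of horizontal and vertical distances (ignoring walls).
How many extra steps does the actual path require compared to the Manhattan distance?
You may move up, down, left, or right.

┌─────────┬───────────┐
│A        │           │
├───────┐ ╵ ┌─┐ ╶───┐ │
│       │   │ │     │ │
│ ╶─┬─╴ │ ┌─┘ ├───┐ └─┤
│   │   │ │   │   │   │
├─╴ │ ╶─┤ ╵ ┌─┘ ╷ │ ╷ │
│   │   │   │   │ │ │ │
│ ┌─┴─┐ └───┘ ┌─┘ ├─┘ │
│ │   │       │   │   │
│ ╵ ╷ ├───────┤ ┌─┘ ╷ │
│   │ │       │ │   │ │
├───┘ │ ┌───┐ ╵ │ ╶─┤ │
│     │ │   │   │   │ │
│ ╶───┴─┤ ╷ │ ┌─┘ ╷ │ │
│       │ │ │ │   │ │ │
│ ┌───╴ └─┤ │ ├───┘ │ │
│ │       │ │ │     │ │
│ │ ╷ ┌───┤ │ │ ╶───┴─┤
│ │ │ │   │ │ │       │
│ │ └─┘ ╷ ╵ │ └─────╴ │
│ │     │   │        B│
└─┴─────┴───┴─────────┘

Manhattan distance: |10 - 0| + |10 - 0| = 20
Actual path length: 30
Extra steps: 30 - 20 = 10

Solution:

┌─────────┬───────────┐
│A → → → ↓│↱ → ↓      │
├───────┐ ╵ ┌─┐ ╶───┐ │
│       │↳ ↑│ │↳ → ↓│ │
│ ╶─┬─╴ │ ┌─┘ ├───┐ └─┤
│   │   │ │   │   │↳ ↓│
├─╴ │ ╶─┤ ╵ ┌─┘ ╷ │ ╷ │
│   │   │   │   │ │ │↓│
│ ┌─┴─┐ └───┘ ┌─┘ ├─┘ │
│ │   │       │   │↓ ↲│
│ ╵ ╷ ├───────┤ ┌─┘ ╷ │
│   │ │       │ │↓ ↲│ │
├───┘ │ ┌───┐ ╵ │ ╶─┤ │
│     │ │   │   │↳ ↓│ │
│ ╶───┴─┤ ╷ │ ┌─┘ ╷ │ │
│       │ │ │ │   │↓│ │
│ ┌───╴ └─┤ │ ├───┘ │ │
│ │       │ │ │↓ ← ↲│ │
│ │ ╷ ┌───┤ │ │ ╶───┴─┤
│ │ │ │   │ │ │↳ → → ↓│
│ │ └─┘ ╷ ╵ │ └─────╴ │
│ │     │   │        B│
└─┴─────┴───┴─────────┘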